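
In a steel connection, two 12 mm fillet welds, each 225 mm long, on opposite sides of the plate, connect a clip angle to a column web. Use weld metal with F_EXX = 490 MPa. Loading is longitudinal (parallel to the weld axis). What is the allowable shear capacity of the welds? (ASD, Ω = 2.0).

R_n/Ω ≈ 561 kN

Effective throat t_e = 0.707 × 12 = 8.484 mm.
Total length L = 450 mm; A_we = 8.484 × 450 = 3818 mm².
F_nw = 0.6 F_EXX = 0.6 × 490 = 294 MPa.
R_n = 294 × 3818 × 10⁻³ = 1122 kN; R_n/Ω = 1122/2.0 = 561.2 kN.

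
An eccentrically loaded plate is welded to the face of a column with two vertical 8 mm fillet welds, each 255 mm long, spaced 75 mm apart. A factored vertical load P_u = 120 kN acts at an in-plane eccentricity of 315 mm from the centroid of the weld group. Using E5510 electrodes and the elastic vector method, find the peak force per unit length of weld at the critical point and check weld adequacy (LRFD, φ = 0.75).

E55XX → F_EXX = 550 MPa.
Total weld length L_w = 510 mm. Treat welds as unit-width lines.
Polar moment about centroid: J = 2[d³/12 + d(b/2)²] = 2[255³/12 + 255×37.5²] = 3481000 mm³.
Direct shear f_v = P/L_w = 120×10³ / 510 = 235.3 N/mm (vertical).
Torsion M = P·e = 120×10³ × 315 = 37800000 N·mm.
Critical point at (x, y) = (37.5, 127.5) from centroid. f_tx = M·y/J = 1385 N/mm; f_ty = M·x/J = 407.2 N/mm.
Resultant f_max = √[f_tx² + (f_v + f_ty)²] = √[1385² + (235.3 + 407.2)²] = 1526 N/mm.
Capacity per unit length: φr_n = 0.75 × 0.6 × 550 × (0.707 × 8) = 1400 N/mm.
1526 > 1400 → NOT adequate.

f_max ≈ 1530 N/mm; NOT adequate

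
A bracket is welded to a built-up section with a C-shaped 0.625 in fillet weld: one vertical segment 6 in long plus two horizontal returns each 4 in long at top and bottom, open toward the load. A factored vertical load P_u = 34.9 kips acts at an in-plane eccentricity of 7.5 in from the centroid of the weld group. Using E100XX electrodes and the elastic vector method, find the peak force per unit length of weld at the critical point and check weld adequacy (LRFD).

E100XX → F_EXX = 100 ksi.
Total weld length L_w = 14 in. Treat welds as unit-width lines.
Centroid: x̄ = 2×4×2 / 14 = 1.143 in from the vertical weld.
Polar moment about centroid: J = I_x + I_y = [6³/12 + 2×4×3²] + [6×1.143² + 2(4³/12 + 4×0.8571²)] = 114.4 in³.
Direct shear f_v = P/L_w = 34.9 / 14 = 2.493 kip/in (vertical).
Torsion M = P·e = 34.9 × 7.5 = 261.75 kip·in.
Critical point at (x, y) = (2.857, 3) from centroid. f_tx = M·y/J = 6.865 kip/in; f_ty = M·x/J = 6.538 kip/in.
Resultant f_max = √[f_tx² + (f_v + f_ty)²] = √[6.865² + (2.493 + 6.538)²] = 11.34 kip/in.
Capacity per unit length: φr_n = 0.75 × 0.6 × 100 × (0.707 × 0.625) = 19.88 kip/in.
11.34 ≤ 19.88 → adequate.

f_max ≈ 11.3 kip/in; adequate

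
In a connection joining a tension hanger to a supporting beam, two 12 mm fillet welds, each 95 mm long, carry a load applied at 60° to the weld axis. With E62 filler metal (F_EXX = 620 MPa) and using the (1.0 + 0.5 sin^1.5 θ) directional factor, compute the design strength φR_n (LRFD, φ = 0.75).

φR_n ≈ 631 kN

t_e = 0.707 × 12 = 8.484 mm; A_we = 8.484 × 190 = 1612 mm².
Directional factor: 1.0 + 0.5 sin^1.5(60°) = 1.403.
F_nw = 0.6 × 620 × 1.403 = 521.9 MPa.
φR_n = 0.75 × 521.9 × 1612 × 10⁻³ = 631 kN.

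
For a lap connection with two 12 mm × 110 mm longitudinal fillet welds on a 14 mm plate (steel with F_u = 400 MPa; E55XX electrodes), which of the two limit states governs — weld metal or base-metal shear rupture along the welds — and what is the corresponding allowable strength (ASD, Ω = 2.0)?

R_n/Ω ≈ 308 kN (weld metal governs)

E55XX → F_EXX = 550 MPa.
t_e = 0.707 × 12 = 8.484 mm; L = 220 mm.
Weld metal: R_n/Ω = (1/2.0) × 0.6 × 550 × 8.484 × 220 × 10⁻³ = 308 kN.
Base metal (shear rupture): R_n/Ω = (1/2.0) × 0.6 × 400 × 14 × 220 × 10⁻³ = 369.6 kN.
Governing: weld metal.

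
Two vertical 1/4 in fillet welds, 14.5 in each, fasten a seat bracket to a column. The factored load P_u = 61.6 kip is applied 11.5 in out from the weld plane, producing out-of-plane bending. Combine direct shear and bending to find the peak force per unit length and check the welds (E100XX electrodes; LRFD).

E100XX → F_EXX = 100 ksi.
L_w = 2 × 14.5 = 29 in; section modulus (unit throat) S = 2 × L²/6 = 70.08 in².
Direct shear f_v = P/L_w = 61.6/29 = 2.124 kip/in.
Moment M = P × e = 61.6 × 11.5 = 708.4 kip·in; bending f_b = M/S = 10.11 kip/in.
f_max = √(f_v² + f_b²) = √(2.124² + 10.11²) = 10.33 kip/in.
φr_n = 0.75 × 0.6 × 100 × (0.707 × 0.25) = 7.954 kip/in → NOT adequate.

f_max ≈ 10.3 kip/in; NOT adequate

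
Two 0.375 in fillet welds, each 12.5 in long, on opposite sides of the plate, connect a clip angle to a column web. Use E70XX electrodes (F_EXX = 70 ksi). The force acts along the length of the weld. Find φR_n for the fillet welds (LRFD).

Effective throat t_e = 0.707 × 0.375 = 0.2651 in.
Total length L = 25 in; A_we = 0.2651 × 25 = 6.628 in².
F_nw = 0.6 F_EXX = 0.6 × 70 = 42 ksi.
φR_n = 0.75 × 42 × 6.628 = 208.8 kips.

φR_n ≈ 209 kips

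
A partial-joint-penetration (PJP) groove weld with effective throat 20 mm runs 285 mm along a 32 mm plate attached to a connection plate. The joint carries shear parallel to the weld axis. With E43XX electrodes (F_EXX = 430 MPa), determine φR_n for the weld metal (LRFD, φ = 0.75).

φR_n ≈ 1100 kN

Effective throat (given) t_e = 20 mm.
A_we = 20 × 285 = 5700 mm².
F_nw = 0.6 F_EXX = 258 MPa.
φR_n = 0.75 × 258 × 5700 × 10⁻³ = 1103 kN.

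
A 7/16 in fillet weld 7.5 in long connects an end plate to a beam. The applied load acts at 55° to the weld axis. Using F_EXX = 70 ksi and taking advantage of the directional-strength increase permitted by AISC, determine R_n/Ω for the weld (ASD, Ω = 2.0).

t_e = 0.707 × 0.4375 = 0.3093 in; A_we = 0.3093 × 7.5 = 2.32 in².
Directional factor: 1.0 + 0.5 sin^1.5(55°) = 1.371.
F_nw = 0.6 × 70 × 1.371 = 57.57 ksi.
R_n/Ω = (57.57 × 2.32) / 2.0 = 66.78 kip.

R_n/Ω ≈ 66.8 kip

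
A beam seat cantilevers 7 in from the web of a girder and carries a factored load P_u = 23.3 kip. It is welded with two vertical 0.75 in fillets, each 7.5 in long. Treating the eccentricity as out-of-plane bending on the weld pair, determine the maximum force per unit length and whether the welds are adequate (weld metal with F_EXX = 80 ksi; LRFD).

f_max ≈ 8.84 kip/in; adequate

L_w = 2 × 7.5 = 15 in; section modulus (unit throat) S = 2 × L²/6 = 18.75 in².
Direct shear f_v = P/L_w = 23.3/15 = 1.553 kip/in.
Moment M = P × e = 23.3 × 7 = 163.1 kip·in; bending f_b = M/S = 8.699 kip/in.
f_max = √(f_v² + f_b²) = √(1.553² + 8.699²) = 8.836 kip/in.
φr_n = 0.75 × 0.6 × 80 × (0.707 × 0.75) = 19.09 kip/in → adequate.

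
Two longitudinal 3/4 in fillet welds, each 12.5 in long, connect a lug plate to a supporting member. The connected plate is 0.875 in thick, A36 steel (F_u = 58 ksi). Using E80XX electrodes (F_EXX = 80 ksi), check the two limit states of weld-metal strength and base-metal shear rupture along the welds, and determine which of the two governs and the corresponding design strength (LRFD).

φR_n ≈ 477 kip (weld metal governs)

t_e = 0.707 × 0.75 = 0.5302 in; L = 25 in.
Weld metal: φR_n = 0.75 × 0.6 × 80 × 0.5302 × 25 = 477.2 kip.
Base metal (shear rupture): φR_n = 0.75 × 0.6 × 58 × 0.875 × 25 = 570.9 kip.
Governing: weld metal.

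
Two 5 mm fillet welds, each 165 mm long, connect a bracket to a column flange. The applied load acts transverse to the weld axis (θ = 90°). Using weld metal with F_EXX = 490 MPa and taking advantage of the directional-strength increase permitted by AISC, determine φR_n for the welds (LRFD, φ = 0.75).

t_e = 0.707 × 5 = 3.535 mm; A_we = 3.535 × 330 = 1167 mm².
Directional factor: 1.0 + 0.5 sin^1.5(90°) = 1.5.
F_nw = 0.6 × 490 × 1.5 = 441 MPa.
φR_n = 0.75 × 441 × 1167 × 10⁻³ = 385.8 kN.

φR_n ≈ 386 kN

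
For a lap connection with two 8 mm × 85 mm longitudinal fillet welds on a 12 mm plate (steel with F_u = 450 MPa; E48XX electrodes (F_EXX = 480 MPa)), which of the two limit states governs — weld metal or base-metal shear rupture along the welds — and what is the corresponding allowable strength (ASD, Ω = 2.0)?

R_n/Ω ≈ 138 kN (weld metal governs)

t_e = 0.707 × 8 = 5.656 mm; L = 170 mm.
Weld metal: R_n/Ω = (1/2.0) × 0.6 × 480 × 5.656 × 170 × 10⁻³ = 138.5 kN.
Base metal (shear rupture): R_n/Ω = (1/2.0) × 0.6 × 450 × 12 × 170 × 10⁻³ = 275.4 kN.
Governing: weld metal.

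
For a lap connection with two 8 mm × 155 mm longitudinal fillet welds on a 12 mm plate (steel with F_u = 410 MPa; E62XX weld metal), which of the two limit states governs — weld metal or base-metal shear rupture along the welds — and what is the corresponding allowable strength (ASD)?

R_n/Ω ≈ 326 kN (weld metal governs)

E62XX → F_EXX = 620 MPa.
t_e = 0.707 × 8 = 5.656 mm; L = 310 mm.
Weld metal: R_n/Ω = (1/2.0) × 0.6 × 620 × 5.656 × 310 × 10⁻³ = 326.1 kN.
Base metal (shear rupture): R_n/Ω = (1/2.0) × 0.6 × 410 × 12 × 310 × 10⁻³ = 457.6 kN.
Governing: weld metal.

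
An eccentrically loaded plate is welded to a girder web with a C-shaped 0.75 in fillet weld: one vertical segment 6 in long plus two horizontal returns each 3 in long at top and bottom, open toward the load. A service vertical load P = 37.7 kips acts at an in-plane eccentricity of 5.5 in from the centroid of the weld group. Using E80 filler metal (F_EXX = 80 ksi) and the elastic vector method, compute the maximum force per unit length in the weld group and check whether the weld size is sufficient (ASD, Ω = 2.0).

f_max ≈ 11.5 kip/in; adequate

Total weld length L_w = 12 in. Treat welds as unit-width lines.
Centroid: x̄ = 2×3×1.5 / 12 = 0.75 in from the vertical weld.
Polar moment about centroid: J = I_x + I_y = [6³/12 + 2×3×3²] + [6×0.75² + 2(3³/12 + 3×0.75²)] = 83.25 in³.
Direct shear f_v = P/L_w = 37.7 / 12 = 3.142 kip/in (vertical).
Torsion M = P·e = 37.7 × 5.5 = 207.35 kip·in.
Critical point at (x, y) = (2.25, 3) from centroid. f_tx = M·y/J = 7.472 kip/in; f_ty = M·x/J = 5.604 kip/in.
Resultant f_max = √[f_tx² + (f_v + f_ty)²] = √[7.472² + (3.142 + 5.604)²] = 11.5 kip/in.
Capacity per unit length: r_n/Ω = (1/2.0) × 0.6 × 80 × (0.707 × 0.75) = 12.73 kip/in.
11.5 ≤ 12.73 → adequate.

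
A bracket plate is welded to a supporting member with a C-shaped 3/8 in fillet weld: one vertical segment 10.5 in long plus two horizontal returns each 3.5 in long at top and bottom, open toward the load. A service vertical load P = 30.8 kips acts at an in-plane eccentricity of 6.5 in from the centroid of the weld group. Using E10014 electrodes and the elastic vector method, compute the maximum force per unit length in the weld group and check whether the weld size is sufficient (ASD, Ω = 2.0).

f_max ≈ 4.93 kip/in; adequate

E100XX → F_EXX = 100 ksi.
Total weld length L_w = 17.5 in. Treat welds as unit-width lines.
Centroid: x̄ = 2×3.5×1.75 / 17.5 = 0.7 in from the vertical weld.
Polar moment about centroid: J = I_x + I_y = [10.5³/12 + 2×3.5×5.25²] + [10.5×0.7² + 2(3.5³/12 + 3.5×1.05²)] = 309.4 in³.
Direct shear f_v = P/L_w = 30.8 / 17.5 = 1.76 kip/in (vertical).
Torsion M = P·e = 30.8 × 6.5 = 200.2 kip·in.
Critical point at (x, y) = (2.8, 5.25) from centroid. f_tx = M·y/J = 3.397 kip/in; f_ty = M·x/J = 1.812 kip/in.
Resultant f_max = √[f_tx² + (f_v + f_ty)²] = √[3.397² + (1.76 + 1.812)²] = 4.929 kip/in.
Capacity per unit length: r_n/Ω = (1/2.0) × 0.6 × 100 × (0.707 × 0.375) = 7.954 kip/in.
4.929 ≤ 7.954 → adequate.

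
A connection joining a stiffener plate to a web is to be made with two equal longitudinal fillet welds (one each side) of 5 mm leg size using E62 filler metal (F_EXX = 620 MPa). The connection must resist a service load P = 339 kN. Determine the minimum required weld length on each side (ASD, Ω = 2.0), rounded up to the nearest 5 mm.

Throat t_e = 0.707 × 5 = 3.535 mm.
r_n/Ω = (0.6 × 620 × 3.535) / 2.0 = 657.5 N/mm = 0.6575 kN/mm.
L_req = P / (r_n/Ω) = 339 / 0.6575 = 515.6 mm total.
Per side: 515.6 / 2 = 257.8 mm.
Round up → use L = 260 mm on each side.

L = 260 mm on each side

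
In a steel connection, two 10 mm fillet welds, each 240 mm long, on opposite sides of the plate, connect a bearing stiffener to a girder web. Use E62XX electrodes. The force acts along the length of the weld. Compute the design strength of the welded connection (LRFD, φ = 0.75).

E62XX → F_EXX = 620 MPa.
Effective throat t_e = 0.707 × 10 = 7.07 mm.
Total length L = 480 mm; A_we = 7.07 × 480 = 3394 mm².
F_nw = 0.6 F_EXX = 0.6 × 620 = 372 MPa.
φR_n = 0.75 × 372 × 3394 × 10⁻³ = 946.8 kN.

φR_n ≈ 947 kN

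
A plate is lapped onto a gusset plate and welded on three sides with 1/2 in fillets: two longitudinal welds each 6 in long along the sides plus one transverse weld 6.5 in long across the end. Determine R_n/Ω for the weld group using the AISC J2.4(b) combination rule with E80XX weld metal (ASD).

E80XX → F_EXX = 80 ksi.
t_e = 0.707 × 0.5 = 0.3535 in.
R_nwl = 0.6 × 80 × 0.3535 × 12 = 203.6 kips (longitudinal, 2 welds).
R_nwt = 0.6 × 80 × 0.3535 × 6.5 = 110.3 kips (transverse, base value).
(i) R_nwl + R_nwt = 313.9 kips; (ii) 0.85 R_nwl + 1.5 R_nwt = 338.5 kips.
R_n = max = 338.5 kips [governs: (ii)]; R_n/Ω = 169.3 kips.

R_n/Ω ≈ 169 kips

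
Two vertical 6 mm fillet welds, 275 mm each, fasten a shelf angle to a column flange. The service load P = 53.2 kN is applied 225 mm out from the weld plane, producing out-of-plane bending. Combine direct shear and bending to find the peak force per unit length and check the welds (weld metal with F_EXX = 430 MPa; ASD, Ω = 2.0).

f_max ≈ 485 N/mm; adequate

L_w = 2 × 275 = 550 mm; section modulus (unit throat) S = 2 × L²/6 = 25210 mm².
Direct shear f_v = P/L_w = 53.2×10³/550 = 96.73 N/mm.
Moment M = P × e = 53.2×10³ × 225 = 11970000 N·mm; bending f_b = M/S = 474.8 N/mm.
f_max = √(f_v² + f_b²) = √(96.73² + 474.8²) = 484.6 N/mm.
r_n/Ω = (1/2.0) × 0.6 × 430 × (0.707 × 6) = 547.2 N/mm → adequate.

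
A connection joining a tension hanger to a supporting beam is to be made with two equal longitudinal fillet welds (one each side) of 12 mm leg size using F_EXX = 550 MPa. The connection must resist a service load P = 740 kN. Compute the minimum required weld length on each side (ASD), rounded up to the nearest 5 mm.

Throat t_e = 0.707 × 12 = 8.484 mm.
r_n/Ω = (0.6 × 550 × 8.484) / 2.0 = 1400 N/mm = 1.4 kN/mm.
L_req = P / (r_n/Ω) = 740 / 1.4 = 528.6 mm total.
Per side: 528.6 / 2 = 264.3 mm.
Round up → use L = 265 mm on each side.

L = 265 mm on each side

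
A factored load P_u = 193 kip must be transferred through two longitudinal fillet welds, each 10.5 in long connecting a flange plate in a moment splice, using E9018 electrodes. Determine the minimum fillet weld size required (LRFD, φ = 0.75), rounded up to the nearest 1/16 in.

w = 3/8 in

E90XX → F_EXX = 90 ksi.
Total weld length L = 21 in.
Required throat t_e = P_u / (φ × 0.6 F_EXX × L) = 193 / (0.75 × 0.6 × 90 × 21) = 0.2269 in.
Required leg w = t_e / 0.707 = 0.321 in → use 3/8 in.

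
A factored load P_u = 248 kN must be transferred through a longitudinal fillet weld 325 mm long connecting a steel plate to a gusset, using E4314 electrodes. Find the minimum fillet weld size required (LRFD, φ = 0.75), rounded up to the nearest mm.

E43XX → F_EXX = 430 MPa.
Total weld length L = 325 mm.
Required throat t_e = P_u / (φ × 0.6 F_EXX × L) = 248 / (0.75 × 0.6 × 430 × 325 × 10⁻³) = 3.944 mm.
Required leg w = t_e / 0.707 = 5.578 mm → use 6 mm.

w = 6 mm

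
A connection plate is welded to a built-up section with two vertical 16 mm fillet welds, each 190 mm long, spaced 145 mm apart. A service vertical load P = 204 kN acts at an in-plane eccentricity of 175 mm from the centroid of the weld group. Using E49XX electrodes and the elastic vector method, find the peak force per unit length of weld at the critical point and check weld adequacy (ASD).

f_max ≈ 1740 N/mm; NOT adequate

E49XX → F_EXX = 490 MPa.
Total weld length L_w = 380 mm. Treat welds as unit-width lines.
Polar moment about centroid: J = 2[d³/12 + d(b/2)²] = 2[190³/12 + 190×72.5²] = 3141000 mm³.
Direct shear f_v = P/L_w = 204×10³ / 380 = 536.8 N/mm (vertical).
Torsion M = P·e = 204×10³ × 175 = 35700000 N·mm.
Critical point at (x, y) = (72.5, 95) from centroid. f_tx = M·y/J = 1080 N/mm; f_ty = M·x/J = 824.1 N/mm.
Resultant f_max = √[f_tx² + (f_v + f_ty)²] = √[1080² + (536.8 + 824.1)²] = 1737 N/mm.
Capacity per unit length: r_n/Ω = (1/2.0) × 0.6 × 490 × (0.707 × 16) = 1663 N/mm.
1737 > 1663 → NOT adequate.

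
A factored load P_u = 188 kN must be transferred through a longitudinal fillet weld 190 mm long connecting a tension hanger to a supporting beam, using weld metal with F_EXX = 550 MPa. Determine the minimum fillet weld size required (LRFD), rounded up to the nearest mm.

Total weld length L = 190 mm.
Required throat t_e = P_u / (φ × 0.6 F_EXX × L) = 188 / (0.75 × 0.6 × 550 × 190 × 10⁻³) = 3.998 mm.
Required leg w = t_e / 0.707 = 5.655 mm → use 6 mm.

w = 6 mm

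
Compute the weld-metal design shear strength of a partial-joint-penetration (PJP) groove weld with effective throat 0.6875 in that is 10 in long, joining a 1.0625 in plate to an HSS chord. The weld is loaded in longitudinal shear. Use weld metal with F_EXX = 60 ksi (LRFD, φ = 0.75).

Effective throat (given) t_e = 0.6875 in.
A_we = 0.6875 × 10 = 6.875 in².
F_nw = 0.6 F_EXX = 36 ksi.
φR_n = 0.75 × 36 × 6.875 = 185.6 kip.

φR_n ≈ 186 kip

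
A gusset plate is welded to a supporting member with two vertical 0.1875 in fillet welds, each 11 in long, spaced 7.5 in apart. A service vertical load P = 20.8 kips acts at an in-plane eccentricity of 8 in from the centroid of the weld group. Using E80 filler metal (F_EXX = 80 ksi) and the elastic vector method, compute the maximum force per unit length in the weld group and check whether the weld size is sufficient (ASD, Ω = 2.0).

f_max ≈ 2.73 kip/in; adequate

Total weld length L_w = 22 in. Treat welds as unit-width lines.
Polar moment about centroid: J = 2[d³/12 + d(b/2)²] = 2[11³/12 + 11×3.75²] = 531.2 in³.
Direct shear f_v = P/L_w = 20.8 / 22 = 0.9455 kip/in (vertical).
Torsion M = P·e = 20.8 × 8 = 166.4 kip·in.
Critical point at (x, y) = (3.75, 5.5) from centroid. f_tx = M·y/J = 1.723 kip/in; f_ty = M·x/J = 1.175 kip/in.
Resultant f_max = √[f_tx² + (f_v + f_ty)²] = √[1.723² + (0.9455 + 1.175)²] = 2.732 kip/in.
Capacity per unit length: r_n/Ω = (1/2.0) × 0.6 × 80 × (0.707 × 0.1875) = 3.181 kip/in.
2.732 ≤ 3.181 → adequate.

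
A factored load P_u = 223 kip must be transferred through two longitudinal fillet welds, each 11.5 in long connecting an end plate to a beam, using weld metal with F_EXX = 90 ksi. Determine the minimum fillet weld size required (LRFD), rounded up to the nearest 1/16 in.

Total weld length L = 23 in.
Required throat t_e = P_u / (φ × 0.6 F_EXX × L) = 223 / (0.75 × 0.6 × 90 × 23) = 0.2394 in.
Required leg w = t_e / 0.707 = 0.3386 in → use 3/8 in.

w = 3/8 in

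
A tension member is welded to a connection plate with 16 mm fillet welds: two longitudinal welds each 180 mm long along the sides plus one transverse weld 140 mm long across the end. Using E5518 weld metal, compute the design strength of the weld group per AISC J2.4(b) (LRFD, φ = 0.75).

E55XX → F_EXX = 550 MPa.
t_e = 0.707 × 16 = 11.31 mm.
R_nwl = 0.6 × 550 × 11.31 × 360 × 10⁻³ = 1344 kN (longitudinal, 2 welds).
R_nwt = 0.6 × 550 × 11.31 × 140 × 10⁻³ = 522.6 kN (transverse, base value).
(i) R_nwl + R_nwt = 1866 kN; (ii) 0.85 R_nwl + 1.5 R_nwt = 1926 kN.
R_n = max = 1926 kN [governs: (ii)]; φR_n = 1445 kN.

φR_n ≈ 1440 kN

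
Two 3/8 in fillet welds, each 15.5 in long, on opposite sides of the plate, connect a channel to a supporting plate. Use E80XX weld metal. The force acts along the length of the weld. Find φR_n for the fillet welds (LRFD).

E80XX → F_EXX = 80 ksi.
Effective throat t_e = 0.707 × 0.375 = 0.2651 in.
Total length L = 31 in; A_we = 0.2651 × 31 = 8.219 in².
F_nw = 0.6 F_EXX = 0.6 × 80 = 48 ksi.
φR_n = 0.75 × 48 × 8.219 = 295.9 kip.

φR_n ≈ 296 kip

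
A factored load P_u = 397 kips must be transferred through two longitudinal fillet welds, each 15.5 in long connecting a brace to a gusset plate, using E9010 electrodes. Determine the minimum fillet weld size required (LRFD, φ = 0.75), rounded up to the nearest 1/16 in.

w = 1/2 in

E90XX → F_EXX = 90 ksi.
Total weld length L = 31 in.
Required throat t_e = P_u / (φ × 0.6 F_EXX × L) = 397 / (0.75 × 0.6 × 90 × 31) = 0.3162 in.
Required leg w = t_e / 0.707 = 0.4473 in → use 1/2 in.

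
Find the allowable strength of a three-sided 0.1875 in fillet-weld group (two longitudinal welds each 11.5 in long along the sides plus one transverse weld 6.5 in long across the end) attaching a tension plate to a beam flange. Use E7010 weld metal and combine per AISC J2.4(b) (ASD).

E70XX → F_EXX = 70 ksi.
t_e = 0.707 × 0.1875 = 0.1326 in.
R_nwl = 0.6 × 70 × 0.1326 × 23 = 128.1 kip (longitudinal, 2 welds).
R_nwt = 0.6 × 70 × 0.1326 × 6.5 = 36.19 kip (transverse, base value).
(i) R_nwl + R_nwt = 164.2 kip; (ii) 0.85 R_nwl + 1.5 R_nwt = 163.1 kip.
R_n = max = 164.2 kip [governs: (i)]; R_n/Ω = 82.12 kip.

R_n/Ω ≈ 82.1 kip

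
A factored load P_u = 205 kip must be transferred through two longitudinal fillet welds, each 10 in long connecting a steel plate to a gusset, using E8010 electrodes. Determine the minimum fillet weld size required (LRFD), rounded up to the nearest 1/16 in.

E80XX → F_EXX = 80 ksi.
Total weld length L = 20 in.
Required throat t_e = P_u / (φ × 0.6 F_EXX × L) = 205 / (0.75 × 0.6 × 80 × 20) = 0.2847 in.
Required leg w = t_e / 0.707 = 0.4027 in → use 7/16 in.

w = 7/16 in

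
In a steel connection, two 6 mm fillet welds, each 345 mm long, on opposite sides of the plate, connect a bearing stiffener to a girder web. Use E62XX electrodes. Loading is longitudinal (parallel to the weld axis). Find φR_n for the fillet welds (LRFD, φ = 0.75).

E62XX → F_EXX = 620 MPa.
Effective throat t_e = 0.707 × 6 = 4.242 mm.
Total length L = 690 mm; A_we = 4.242 × 690 = 2927 mm².
F_nw = 0.6 F_EXX = 0.6 × 620 = 372 MPa.
φR_n = 0.75 × 372 × 2927 × 10⁻³ = 816.6 kN.

φR_n ≈ 817 kN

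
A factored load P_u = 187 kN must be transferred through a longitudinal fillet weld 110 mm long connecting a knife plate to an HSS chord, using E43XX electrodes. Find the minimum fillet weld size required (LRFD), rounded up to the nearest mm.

E43XX → F_EXX = 430 MPa.
Total weld length L = 110 mm.
Required throat t_e = P_u / (φ × 0.6 F_EXX × L) = 187 / (0.75 × 0.6 × 430 × 110 × 10⁻³) = 8.786 mm.
Required leg w = t_e / 0.707 = 12.43 mm → use 13 mm.

w = 13 mm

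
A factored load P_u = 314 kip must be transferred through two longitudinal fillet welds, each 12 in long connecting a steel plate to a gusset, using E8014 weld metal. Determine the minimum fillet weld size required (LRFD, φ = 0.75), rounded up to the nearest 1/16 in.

w = 9/16 in

E80XX → F_EXX = 80 ksi.
Total weld length L = 24 in.
Required throat t_e = P_u / (φ × 0.6 F_EXX × L) = 314 / (0.75 × 0.6 × 80 × 24) = 0.3634 in.
Required leg w = t_e / 0.707 = 0.514 in → use 9/16 in.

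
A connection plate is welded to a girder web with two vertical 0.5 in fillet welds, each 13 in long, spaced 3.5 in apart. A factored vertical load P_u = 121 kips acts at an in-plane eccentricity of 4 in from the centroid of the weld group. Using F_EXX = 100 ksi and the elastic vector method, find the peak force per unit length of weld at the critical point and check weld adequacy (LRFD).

f_max ≈ 9.63 kip/in; adequate

Total weld length L_w = 26 in. Treat welds as unit-width lines.
Polar moment about centroid: J = 2[d³/12 + d(b/2)²] = 2[13³/12 + 13×1.75²] = 445.8 in³.
Direct shear f_v = P/L_w = 121 / 26 = 4.654 kip/in (vertical).
Torsion M = P·e = 121 × 4 = 484 kip·in.
Critical point at (x, y) = (1.75, 6.5) from centroid. f_tx = M·y/J = 7.057 kip/in; f_ty = M·x/J = 1.9 kip/in.
Resultant f_max = √[f_tx² + (f_v + f_ty)²] = √[7.057² + (4.654 + 1.9)²] = 9.631 kip/in.
Capacity per unit length: φr_n = 0.75 × 0.6 × 100 × (0.707 × 0.5) = 15.91 kip/in.
9.631 ≤ 15.91 → adequate.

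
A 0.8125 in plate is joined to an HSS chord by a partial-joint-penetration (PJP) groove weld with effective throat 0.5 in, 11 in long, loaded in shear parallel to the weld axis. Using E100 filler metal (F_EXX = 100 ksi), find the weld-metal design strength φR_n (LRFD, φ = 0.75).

φR_n ≈ 248 kip

Effective throat (given) t_e = 0.5 in.
A_we = 0.5 × 11 = 5.5 in².
F_nw = 0.6 F_EXX = 60 ksi.
φR_n = 0.75 × 60 × 5.5 = 247.5 kip.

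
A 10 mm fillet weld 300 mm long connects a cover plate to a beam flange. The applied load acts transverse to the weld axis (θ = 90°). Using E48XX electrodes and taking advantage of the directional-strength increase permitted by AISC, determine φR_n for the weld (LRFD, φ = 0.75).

φR_n ≈ 687 kN

E48XX → F_EXX = 480 MPa.
t_e = 0.707 × 10 = 7.07 mm; A_we = 7.07 × 300 = 2121 mm².
Directional factor: 1.0 + 0.5 sin^1.5(90°) = 1.5.
F_nw = 0.6 × 480 × 1.5 = 432 MPa.
φR_n = 0.75 × 432 × 2121 × 10⁻³ = 687.2 kN.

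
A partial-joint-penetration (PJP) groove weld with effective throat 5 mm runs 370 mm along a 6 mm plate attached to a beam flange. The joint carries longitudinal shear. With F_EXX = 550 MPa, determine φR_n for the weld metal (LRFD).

φR_n ≈ 458 kN

Effective throat (given) t_e = 5 mm.
A_we = 5 × 370 = 1850 mm².
F_nw = 0.6 F_EXX = 330 MPa.
φR_n = 0.75 × 330 × 1850 × 10⁻³ = 457.9 kN.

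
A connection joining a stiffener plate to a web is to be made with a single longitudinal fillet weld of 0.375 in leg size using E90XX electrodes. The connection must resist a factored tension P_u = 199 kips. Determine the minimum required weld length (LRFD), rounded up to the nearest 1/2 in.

E90XX → F_EXX = 90 ksi.
Throat t_e = 0.707 × 0.375 = 0.2651 in.
φr_n = 0.75 × 0.6 × 90 × 0.2651 = 10.74 kips/in.
L_req = P_u / φr_n = 199 / 10.74 = 18.53 in total.
Round up → use L = 19 in.

L = 19 in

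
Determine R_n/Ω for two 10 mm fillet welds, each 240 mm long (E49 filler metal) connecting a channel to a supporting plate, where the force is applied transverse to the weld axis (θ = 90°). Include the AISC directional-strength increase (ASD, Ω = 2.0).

R_n/Ω ≈ 748 kN

E49XX → F_EXX = 490 MPa.
t_e = 0.707 × 10 = 7.07 mm; A_we = 7.07 × 480 = 3394 mm².
Directional factor: 1.0 + 0.5 sin^1.5(90°) = 1.5.
F_nw = 0.6 × 490 × 1.5 = 441 MPa.
R_n/Ω = (441 × 3394) / 2.0 × 10⁻³ = 748.3 kN.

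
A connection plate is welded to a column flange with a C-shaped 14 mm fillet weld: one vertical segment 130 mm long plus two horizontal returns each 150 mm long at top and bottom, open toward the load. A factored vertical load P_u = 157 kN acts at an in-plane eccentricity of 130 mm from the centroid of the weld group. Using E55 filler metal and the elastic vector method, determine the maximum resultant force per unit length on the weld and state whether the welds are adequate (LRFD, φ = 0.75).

f_max ≈ 1270 N/mm; adequate

E55XX → F_EXX = 550 MPa.
Total weld length L_w = 430 mm. Treat welds as unit-width lines.
Centroid: x̄ = 2×150×75 / 430 = 52.33 mm from the vertical weld.
Polar moment about centroid: J = I_x + I_y = [130³/12 + 2×150×65²] + [130×52.33² + 2(150³/12 + 150×22.67²)] = 2523000 mm³.
Direct shear f_v = P/L_w = 157×10³ / 430 = 365.1 N/mm (vertical).
Torsion M = P·e = 157×10³ × 130 = 20410000 N·mm.
Critical point at (x, y) = (97.67, 65) from centroid. f_tx = M·y/J = 525.8 N/mm; f_ty = M·x/J = 790.1 N/mm.
Resultant f_max = √[f_tx² + (f_v + f_ty)²] = √[525.8² + (365.1 + 790.1)²] = 1269 N/mm.
Capacity per unit length: φr_n = 0.75 × 0.6 × 550 × (0.707 × 14) = 2450 N/mm.
1269 ≤ 2450 → adequate.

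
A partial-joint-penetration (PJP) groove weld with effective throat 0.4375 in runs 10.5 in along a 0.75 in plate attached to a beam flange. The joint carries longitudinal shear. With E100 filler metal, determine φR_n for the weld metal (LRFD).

E100XX → F_EXX = 100 ksi.
Effective throat (given) t_e = 0.4375 in.
A_we = 0.4375 × 10.5 = 4.594 in².
F_nw = 0.6 F_EXX = 60 ksi.
φR_n = 0.75 × 60 × 4.594 = 206.7 kips.

φR_n ≈ 207 kips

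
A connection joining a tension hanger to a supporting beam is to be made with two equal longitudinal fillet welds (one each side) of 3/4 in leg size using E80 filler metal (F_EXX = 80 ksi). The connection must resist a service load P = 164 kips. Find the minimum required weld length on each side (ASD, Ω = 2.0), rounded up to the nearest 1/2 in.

L = 6.5 in on each side

Throat t_e = 0.707 × 0.75 = 0.5302 in.
r_n/Ω = (0.6 × 80 × 0.5302) / 2.0 = 12.73 kip/in.
L_req = P / (r_n/Ω) = 164 / 12.73 = 12.89 in total.
Per side: 12.89 / 2 = 6.444 in.
Round up → use L = 6.5 in on each side.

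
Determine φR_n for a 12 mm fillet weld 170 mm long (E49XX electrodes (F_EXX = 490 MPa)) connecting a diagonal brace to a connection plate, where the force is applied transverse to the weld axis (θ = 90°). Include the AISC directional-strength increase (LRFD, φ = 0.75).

φR_n ≈ 477 kN

t_e = 0.707 × 12 = 8.484 mm; A_we = 8.484 × 170 = 1442 mm².
Directional factor: 1.0 + 0.5 sin^1.5(90°) = 1.5.
F_nw = 0.6 × 490 × 1.5 = 441 MPa.
φR_n = 0.75 × 441 × 1442 × 10⁻³ = 477 kN.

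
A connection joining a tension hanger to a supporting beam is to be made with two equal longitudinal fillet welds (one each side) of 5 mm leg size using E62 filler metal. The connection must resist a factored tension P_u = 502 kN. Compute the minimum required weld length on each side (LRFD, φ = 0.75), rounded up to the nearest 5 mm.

L = 255 mm on each side

E62XX → F_EXX = 620 MPa.
Throat t_e = 0.707 × 5 = 3.535 mm.
φr_n = 0.75 × 0.6 × 620 × 3.535 × 10⁻³ = 0.9863 kN/mm.
L_req = P_u / φr_n = 502 / 0.9863 = 509 mm total.
Per side: 509 / 2 = 254.5 mm.
Round up → use L = 255 mm on each side.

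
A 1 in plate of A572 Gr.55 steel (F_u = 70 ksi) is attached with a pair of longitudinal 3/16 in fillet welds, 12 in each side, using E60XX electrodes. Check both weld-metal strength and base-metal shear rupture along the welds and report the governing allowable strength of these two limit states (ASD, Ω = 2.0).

E60XX → F_EXX = 60 ksi.
t_e = 0.707 × 0.1875 = 0.1326 in; L = 24 in.
Weld metal: R_n/Ω = (1/2.0) × 0.6 × 60 × 0.1326 × 24 = 57.27 kip.
Base metal (shear rupture): R_n/Ω = (1/2.0) × 0.6 × 70 × 1 × 24 = 504 kip.
Governing: weld metal.

R_n/Ω ≈ 57.3 kip (weld metal governs)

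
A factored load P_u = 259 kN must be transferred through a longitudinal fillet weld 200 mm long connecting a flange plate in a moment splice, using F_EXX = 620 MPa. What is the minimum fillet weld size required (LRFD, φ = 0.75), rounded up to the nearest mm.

w = 7 mm

Total weld length L = 200 mm.
Required throat t_e = P_u / (φ × 0.6 F_EXX × L) = 259 / (0.75 × 0.6 × 620 × 200 × 10⁻³) = 4.642 mm.
Required leg w = t_e / 0.707 = 6.565 mm → use 7 mm.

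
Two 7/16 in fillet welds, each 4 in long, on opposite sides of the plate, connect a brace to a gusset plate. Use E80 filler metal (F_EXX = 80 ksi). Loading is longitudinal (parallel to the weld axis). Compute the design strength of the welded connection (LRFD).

φR_n ≈ 89.1 kips

Effective throat t_e = 0.707 × 0.4375 = 0.3093 in.
Total length L = 8 in; A_we = 0.3093 × 8 = 2.474 in².
F_nw = 0.6 F_EXX = 0.6 × 80 = 48 ksi.
φR_n = 0.75 × 48 × 2.474 = 89.08 kips.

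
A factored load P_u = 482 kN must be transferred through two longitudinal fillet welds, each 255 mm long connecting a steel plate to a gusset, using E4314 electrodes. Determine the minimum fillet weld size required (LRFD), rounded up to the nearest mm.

w = 7 mm

E43XX → F_EXX = 430 MPa.
Total weld length L = 510 mm.
Required throat t_e = P_u / (φ × 0.6 F_EXX × L) = 482 / (0.75 × 0.6 × 430 × 510 × 10⁻³) = 4.884 mm.
Required leg w = t_e / 0.707 = 6.908 mm → use 7 mm.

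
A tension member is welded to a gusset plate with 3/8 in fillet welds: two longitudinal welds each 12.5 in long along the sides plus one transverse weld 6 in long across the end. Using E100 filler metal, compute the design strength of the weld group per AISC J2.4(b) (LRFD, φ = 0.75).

E100XX → F_EXX = 100 ksi.
t_e = 0.707 × 0.375 = 0.2651 in.
R_nwl = 0.6 × 100 × 0.2651 × 25 = 397.7 kips (longitudinal, 2 welds).
R_nwt = 0.6 × 100 × 0.2651 × 6 = 95.45 kips (transverse, base value).
(i) R_nwl + R_nwt = 493.1 kips; (ii) 0.85 R_nwl + 1.5 R_nwt = 481.2 kips.
R_n = max = 493.1 kips [governs: (i)]; φR_n = 369.8 kips.

φR_n ≈ 370 kips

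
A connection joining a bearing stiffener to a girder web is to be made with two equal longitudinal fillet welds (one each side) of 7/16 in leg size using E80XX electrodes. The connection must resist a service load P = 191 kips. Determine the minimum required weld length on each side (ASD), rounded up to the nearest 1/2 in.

E80XX → F_EXX = 80 ksi.
Throat t_e = 0.707 × 0.4375 = 0.3093 in.
r_n/Ω = (0.6 × 80 × 0.3093) / 2.0 = 7.423 kip/in.
L_req = P / (r_n/Ω) = 191 / 7.423 = 25.73 in total.
Per side: 25.73 / 2 = 12.86 in.
Round up → use L = 13 in on each side.

L = 13 in on each side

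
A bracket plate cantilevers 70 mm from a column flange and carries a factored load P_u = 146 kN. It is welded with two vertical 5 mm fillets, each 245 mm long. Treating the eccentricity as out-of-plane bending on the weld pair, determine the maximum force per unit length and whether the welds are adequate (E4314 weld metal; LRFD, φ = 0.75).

f_max ≈ 591 N/mm; adequate

E43XX → F_EXX = 430 MPa.
L_w = 2 × 245 = 490 mm; section modulus (unit throat) S = 2 × L²/6 = 20010 mm².
Direct shear f_v = P/L_w = 146×10³/490 = 298 N/mm.
Moment M = P × e = 146×10³ × 70 = 10220000 N·mm; bending f_b = M/S = 510.8 N/mm.
f_max = √(f_v² + f_b²) = √(298² + 510.8²) = 591.3 N/mm.
φr_n = 0.75 × 0.6 × 430 × (0.707 × 5) = 684 N/mm → adequate.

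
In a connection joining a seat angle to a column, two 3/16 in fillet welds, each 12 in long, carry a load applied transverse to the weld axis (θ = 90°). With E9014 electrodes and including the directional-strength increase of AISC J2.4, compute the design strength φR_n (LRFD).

E90XX → F_EXX = 90 ksi.
t_e = 0.707 × 0.1875 = 0.1326 in; A_we = 0.1326 × 24 = 3.181 in².
Directional factor: 1.0 + 0.5 sin^1.5(90°) = 1.5.
F_nw = 0.6 × 90 × 1.5 = 81 ksi.
φR_n = 0.75 × 81 × 3.181 = 193.3 kips.

φR_n ≈ 193 kips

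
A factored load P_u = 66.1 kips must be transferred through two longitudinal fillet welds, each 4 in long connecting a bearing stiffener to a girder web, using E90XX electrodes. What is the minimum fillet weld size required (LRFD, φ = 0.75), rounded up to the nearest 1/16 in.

w = 5/16 in

E90XX → F_EXX = 90 ksi.
Total weld length L = 8 in.
Required throat t_e = P_u / (φ × 0.6 F_EXX × L) = 66.1 / (0.75 × 0.6 × 90 × 8) = 0.204 in.
Required leg w = t_e / 0.707 = 0.2886 in → use 5/16 in.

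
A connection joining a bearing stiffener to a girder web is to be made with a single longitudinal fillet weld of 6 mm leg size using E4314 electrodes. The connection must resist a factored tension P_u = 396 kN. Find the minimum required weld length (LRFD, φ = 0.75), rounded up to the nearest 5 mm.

E43XX → F_EXX = 430 MPa.
Throat t_e = 0.707 × 6 = 4.242 mm.
φr_n = 0.75 × 0.6 × 430 × 4.242 × 10⁻³ = 0.8208 kN/mm.
L_req = P_u / φr_n = 396 / 0.8208 = 482.4 mm total.
Round up → use L = 485 mm.

L = 485 mm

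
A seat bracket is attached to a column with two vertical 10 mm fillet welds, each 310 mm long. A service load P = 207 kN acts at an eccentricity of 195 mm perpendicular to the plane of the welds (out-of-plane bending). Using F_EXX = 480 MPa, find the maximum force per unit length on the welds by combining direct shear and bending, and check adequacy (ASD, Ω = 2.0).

f_max ≈ 1300 N/mm; NOT adequate

L_w = 2 × 310 = 620 mm; section modulus (unit throat) S = 2 × L²/6 = 32030 mm².
Direct shear f_v = P/L_w = 207×10³/620 = 333.9 N/mm.
Moment M = P × e = 207×10³ × 195 = 40365000 N·mm; bending f_b = M/S = 1260 N/mm.
f_max = √(f_v² + f_b²) = √(333.9² + 1260²) = 1304 N/mm.
r_n/Ω = (1/2.0) × 0.6 × 480 × (0.707 × 10) = 1018 N/mm → NOT adequate.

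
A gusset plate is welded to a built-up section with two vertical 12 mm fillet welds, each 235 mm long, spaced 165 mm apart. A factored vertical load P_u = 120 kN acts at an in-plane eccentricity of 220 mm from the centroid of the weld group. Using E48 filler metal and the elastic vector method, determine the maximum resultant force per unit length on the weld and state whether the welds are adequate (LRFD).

f_max ≈ 879 N/mm; adequate

E48XX → F_EXX = 480 MPa.
Total weld length L_w = 470 mm. Treat welds as unit-width lines.
Polar moment about centroid: J = 2[d³/12 + d(b/2)²] = 2[235³/12 + 235×82.5²] = 5362000 mm³.
Direct shear f_v = P/L_w = 120×10³ / 470 = 255.3 N/mm (vertical).
Torsion M = P·e = 120×10³ × 220 = 26400000 N·mm.
Critical point at (x, y) = (82.5, 117.5) from centroid. f_tx = M·y/J = 578.5 N/mm; f_ty = M·x/J = 406.2 N/mm.
Resultant f_max = √[f_tx² + (f_v + f_ty)²] = √[578.5² + (255.3 + 406.2)²] = 878.8 N/mm.
Capacity per unit length: φr_n = 0.75 × 0.6 × 480 × (0.707 × 12) = 1833 N/mm.
878.8 ≤ 1833 → adequate.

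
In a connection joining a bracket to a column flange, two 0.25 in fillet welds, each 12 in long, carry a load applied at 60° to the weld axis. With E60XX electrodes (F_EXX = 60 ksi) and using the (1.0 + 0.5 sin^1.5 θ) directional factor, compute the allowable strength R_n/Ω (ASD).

t_e = 0.707 × 0.25 = 0.1767 in; A_we = 0.1767 × 24 = 4.242 in².
Directional factor: 1.0 + 0.5 sin^1.5(60°) = 1.403.
F_nw = 0.6 × 60 × 1.403 = 50.51 ksi.
R_n/Ω = (50.51 × 4.242) / 2.0 = 107.1 kip.

R_n/Ω ≈ 107 kip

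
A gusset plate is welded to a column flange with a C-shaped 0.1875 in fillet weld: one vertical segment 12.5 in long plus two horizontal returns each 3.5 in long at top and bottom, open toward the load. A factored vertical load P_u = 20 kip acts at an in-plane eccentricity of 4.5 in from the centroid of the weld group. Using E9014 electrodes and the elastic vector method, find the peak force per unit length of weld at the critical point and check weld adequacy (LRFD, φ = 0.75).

f_max ≈ 2.01 kip/in; adequate

E90XX → F_EXX = 90 ksi.
Total weld length L_w = 19.5 in. Treat welds as unit-width lines.
Centroid: x̄ = 2×3.5×1.75 / 19.5 = 0.6282 in from the vertical weld.
Polar moment about centroid: J = I_x + I_y = [12.5³/12 + 2×3.5×6.25²] + [12.5×0.6282² + 2(3.5³/12 + 3.5×1.122²)] = 457.1 in³.
Direct shear f_v = P/L_w = 20 / 19.5 = 1.026 kip/in (vertical).
Torsion M = P·e = 20 × 4.5 = 90 kip·in.
Critical point at (x, y) = (2.872, 6.25) from centroid. f_tx = M·y/J = 1.231 kip/in; f_ty = M·x/J = 0.5655 kip/in.
Resultant f_max = √[f_tx² + (f_v + f_ty)²] = √[1.231² + (1.026 + 0.5655)²] = 2.011 kip/in.
Capacity per unit length: φr_n = 0.75 × 0.6 × 90 × (0.707 × 0.1875) = 5.369 kip/in.
2.011 ≤ 5.369 → adequate.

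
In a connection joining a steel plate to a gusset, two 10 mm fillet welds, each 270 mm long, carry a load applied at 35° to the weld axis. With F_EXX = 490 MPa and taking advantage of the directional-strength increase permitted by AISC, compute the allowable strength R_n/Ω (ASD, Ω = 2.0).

t_e = 0.707 × 10 = 7.07 mm; A_we = 7.07 × 540 = 3818 mm².
Directional factor: 1.0 + 0.5 sin^1.5(35°) = 1.217.
F_nw = 0.6 × 490 × 1.217 = 357.9 MPa.
R_n/Ω = (357.9 × 3818) / 2.0 × 10⁻³ = 683.1 kN.

R_n/Ω ≈ 683 kN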